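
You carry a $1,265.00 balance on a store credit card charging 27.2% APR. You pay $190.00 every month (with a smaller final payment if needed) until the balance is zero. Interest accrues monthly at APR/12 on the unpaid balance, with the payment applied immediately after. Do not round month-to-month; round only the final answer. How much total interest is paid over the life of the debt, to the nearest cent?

Monthly rate r = 27.2%/12 = 2.26667% = 0.0226667.
Payoff takes n = ⌈−ln(1 − rB₀/P)/ln(1+r)⌉ = ⌈7.299⌉ = 8 payments; the last is $57.22.
Total paid = 7·$190.00 + $57.22 = $1,387.22.
Total interest = total paid − principal = $1,387.22 − $1,265.00 = $122.22.

$122.22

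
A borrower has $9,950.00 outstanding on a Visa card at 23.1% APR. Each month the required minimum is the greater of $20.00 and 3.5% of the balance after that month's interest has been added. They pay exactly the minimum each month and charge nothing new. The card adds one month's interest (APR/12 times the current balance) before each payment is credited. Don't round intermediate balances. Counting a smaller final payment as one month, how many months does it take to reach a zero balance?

215 months

Monthly rate r = 23.1%/12 = 1.925% = 0.01925.
While 3.5% of the post-interest balance exceeds $20.00, each month B ← (B·(1+r))·(1 − 0.035), i.e. B shrinks by the factor (1+r)·0.965 = 0.98358.
This holds for months 1–174. Entering month 175 the balance is $557.73; 3.5% of the post-interest balance is now below $20.00, so the flat $20.00 minimum applies from here.
From month 175 a fixed $20.00 at rate r clears $557.73 in 41 more payments. Total: 174 + 41 = 215 months.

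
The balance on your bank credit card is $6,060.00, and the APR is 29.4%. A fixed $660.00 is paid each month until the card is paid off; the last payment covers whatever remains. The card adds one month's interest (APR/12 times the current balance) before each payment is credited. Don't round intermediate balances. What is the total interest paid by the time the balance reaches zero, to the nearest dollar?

Monthly rate r = 29.4%/12 = 2.45% = 0.0245.
Payoff takes n = ⌈−ln(1 − rB₀/P)/ln(1+r)⌉ = ⌈10.528⌉ = 11 payments; the last is $350.65.
Total paid = 10·$660.00 + $350.65 = $6,950.65.
Total interest = total paid − principal = $6,950.65 − $6,060.00 = $890.65.

$891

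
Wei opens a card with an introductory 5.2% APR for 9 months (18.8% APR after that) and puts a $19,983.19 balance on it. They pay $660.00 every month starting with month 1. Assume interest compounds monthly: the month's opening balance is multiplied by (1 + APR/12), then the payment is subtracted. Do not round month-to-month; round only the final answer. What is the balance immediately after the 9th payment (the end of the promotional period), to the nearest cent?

$14,732.17

Promo months 1–9 at r₀ = 5.2%/12 = 0.00433333; months 10+ at r₁ = 18.8%/12 = 0.0156667.
After month 9: iterate B ← B·(1+r₀) − $660.00 for 9 months → $14,732.17.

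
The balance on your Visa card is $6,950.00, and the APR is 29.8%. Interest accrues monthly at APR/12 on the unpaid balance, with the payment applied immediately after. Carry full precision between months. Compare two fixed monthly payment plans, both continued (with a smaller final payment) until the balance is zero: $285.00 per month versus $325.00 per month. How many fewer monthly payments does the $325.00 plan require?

Monthly rate r = 29.8%/12 = 2.48333% = 0.0248333.
At $285.00/mo: n = ⌈−ln(1 − rB₀/P)/ln(1+r)⌉ = 38 payments (last $264.45); total interest = total paid − $6,950.00 = $3,859.45.
At $325.00/mo: 31 payments (last $283.47); total interest $3,083.47.
Payments saved = 38 − 31 = 7.

7 fewer payments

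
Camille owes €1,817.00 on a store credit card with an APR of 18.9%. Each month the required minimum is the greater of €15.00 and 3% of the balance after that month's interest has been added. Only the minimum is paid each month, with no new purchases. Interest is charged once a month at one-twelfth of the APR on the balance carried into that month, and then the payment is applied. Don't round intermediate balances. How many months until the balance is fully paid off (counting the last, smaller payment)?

Monthly rate r = 18.9%/12 = 1.575% = 0.01575.
While 3% of the post-interest balance exceeds €15.00, each month B ← (B·(1+r))·(1 − 0.03), i.e. B shrinks by the factor (1+r)·0.97 = 0.98528.
This holds for months 1–89. Entering month 90 the balance is €485.36; 3% of the post-interest balance is now below €15.00, so the flat €15.00 minimum applies from here.
From month 90 a fixed €15.00 at rate r clears €485.36 in 46 more payments. Total: 89 + 46 = 135 months.

135 months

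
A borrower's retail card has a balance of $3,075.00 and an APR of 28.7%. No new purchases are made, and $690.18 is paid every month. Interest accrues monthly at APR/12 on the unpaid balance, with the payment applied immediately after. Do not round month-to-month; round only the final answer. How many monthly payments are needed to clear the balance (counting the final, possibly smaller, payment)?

Monthly rate r = 28.7%/12 = 2.39167% = 0.0239167.
Recurrence: B ← B·(1+r) − $690.18.
Month 1: interest $73.54; balance after payment $2,458.36.
Month 2: interest $58.80; balance after payment $1,826.98.
Month 3: interest $43.70; balance after payment $1,180.49.
Month 4: interest $28.23; balance after payment $518.55.
Month 5: interest $12.40; balance after payment $0.00.

5 payments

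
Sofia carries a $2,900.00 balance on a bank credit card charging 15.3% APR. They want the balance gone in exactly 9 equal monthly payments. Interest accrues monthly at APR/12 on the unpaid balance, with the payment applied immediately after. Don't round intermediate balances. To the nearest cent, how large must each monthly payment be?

$343.11

Monthly rate r = 15.3%/12 = 1.275% = 0.01275.
Level-payment amortization: P = B₀·r / (1 − (1+r)^(−n)) = 2900.00·0.01275 / (1 − 1.01275^(−9)).
Denominator 1 − (1+r)^(−9) = 0.107764018.
P = 36.975 / 0.107764018 ≈ 343.11.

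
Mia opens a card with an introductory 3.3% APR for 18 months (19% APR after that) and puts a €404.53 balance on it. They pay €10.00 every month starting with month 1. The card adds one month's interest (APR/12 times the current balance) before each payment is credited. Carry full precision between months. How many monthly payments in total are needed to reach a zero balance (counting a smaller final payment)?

49 months

Promo months 1–18 at r₀ = 3.3%/12 = 0.00275; months 19+ at r₁ = 19%/12 = 0.0158333.
After month 18: iterate B ← B·(1+r₀) − €10.00 for 18 months → €240.76.
Then at r₁ with €10.00/mo: n₂ = −ln(1 − r₁·B/P)/ln(1+r₁) ≈ 30.55 → 31 more payments.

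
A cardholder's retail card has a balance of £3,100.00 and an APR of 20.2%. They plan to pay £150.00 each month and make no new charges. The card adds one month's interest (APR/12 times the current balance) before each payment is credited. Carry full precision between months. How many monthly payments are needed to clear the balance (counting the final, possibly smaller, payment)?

Monthly rate r = 20.2%/12 = 1.68333% = 0.0168333.
Recurrence: B ← B·(1+r) − £150.00.
Month 1: interest £52.18; balance after payment £3,002.18.
Month 2: interest £50.54; balance after payment £2,902.72.
Closed form: n = −ln(1 − rB₀/P)/ln(1+r) = −ln(0.65211)/ln(1.01683) ≈ 25.612, so the balance reaches zero during payment 26.

26 payments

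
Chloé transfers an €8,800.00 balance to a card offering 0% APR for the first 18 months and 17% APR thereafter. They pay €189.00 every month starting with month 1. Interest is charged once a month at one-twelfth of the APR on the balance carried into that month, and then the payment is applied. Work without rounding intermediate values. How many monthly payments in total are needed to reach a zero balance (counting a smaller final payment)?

55 payments

Promo months 1–18 at r₀ = 0%/12 = 0; months 19+ at r₁ = 17%/12 = 0.0141667.
After month 18 (no interest yet): B = €8,800.00 − 18·€189.00 = €5,398.00.
Then at r₁ with €189.00/mo: n₂ = −ln(1 − r₁·B/P)/ln(1+r₁) ≈ 36.86 → 37 more payments.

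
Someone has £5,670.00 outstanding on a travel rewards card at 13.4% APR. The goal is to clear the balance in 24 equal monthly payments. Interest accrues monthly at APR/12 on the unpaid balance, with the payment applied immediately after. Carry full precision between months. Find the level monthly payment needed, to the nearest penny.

Monthly rate r = 13.4%/12 = 1.11667% = 0.0111667.
Level-payment amortization: P = B₀·r / (1 − (1+r)^(−n)) = 5670.00·0.0111667 / (1 − 1.01117^(−24)).
Denominator 1 − (1+r)^(−24) = 0.233955268.
P = 63.315 / 0.233955268 ≈ 270.63.

£270.63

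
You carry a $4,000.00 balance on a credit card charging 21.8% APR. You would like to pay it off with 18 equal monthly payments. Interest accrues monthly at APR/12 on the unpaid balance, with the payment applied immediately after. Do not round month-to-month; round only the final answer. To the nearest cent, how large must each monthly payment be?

$262.53

Monthly rate r = 21.8%/12 = 1.81667% = 0.0181667.
Level-payment amortization: P = B₀·r / (1 − (1+r)^(−n)) = 4000.00·0.0181667 / (1 − 1.01817^(−18)).
Denominator 1 − (1+r)^(−18) = 0.276796941.
P = 72.6667 / 0.276796941 ≈ 262.53.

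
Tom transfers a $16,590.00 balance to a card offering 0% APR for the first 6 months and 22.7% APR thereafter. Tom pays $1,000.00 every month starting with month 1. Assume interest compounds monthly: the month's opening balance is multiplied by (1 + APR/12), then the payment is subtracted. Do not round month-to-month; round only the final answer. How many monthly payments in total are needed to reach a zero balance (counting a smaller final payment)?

Promo months 1–6 at r₀ = 0%/12 = 0; months 7+ at r₁ = 22.7%/12 = 0.0189167.
After month 6 (no interest yet): B = $16,590.00 − 6·$1,000.00 = $10,590.00.
Then at r₁ with $1,000.00/mo: n₂ = −ln(1 − r₁·B/P)/ln(1+r₁) ≈ 11.93 → 12 more payments.

18 payments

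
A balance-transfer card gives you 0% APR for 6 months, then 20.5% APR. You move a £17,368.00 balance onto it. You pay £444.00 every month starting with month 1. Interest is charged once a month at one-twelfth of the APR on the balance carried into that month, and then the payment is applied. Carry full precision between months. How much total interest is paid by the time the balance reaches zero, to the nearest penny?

£7,160.76

Promo months 1–6 at r₀ = 0%/12 = 0; months 7+ at r₁ = 20.5%/12 = 0.0170833.
After month 6 (no interest yet): B = £17,368.00 − 6·£444.00 = £14,704.00.
Then at r₁ with £444.00/mo: n₂ = −ln(1 − r₁·B/P)/ln(1+r₁) ≈ 49.24 → 50 more payments.
Total paid = 55·£444.00 + £108.76 = £24,528.76; interest = £24,528.76 − £17,368.00 = £7,160.76.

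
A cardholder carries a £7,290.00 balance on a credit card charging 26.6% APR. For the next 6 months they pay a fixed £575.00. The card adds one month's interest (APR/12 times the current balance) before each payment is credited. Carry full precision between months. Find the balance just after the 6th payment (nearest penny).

£4,667.98

Monthly rate r = 26.6%/12 = 2.21667% = 0.0221667.
Each month: B ← B·(1+r) − £575.00.
Month 1: interest £161.59; balance after payment £6,876.60.
Month 2: interest £152.43; balance after payment £6,454.03.
Month 3: interest £143.06; balance after payment £6,022.09.
Month 4: interest £133.49; balance after payment £5,580.58.
Month 5: interest £123.70; balance after payment £5,129.28.
Month 6: interest £113.70; balance after payment £4,667.98.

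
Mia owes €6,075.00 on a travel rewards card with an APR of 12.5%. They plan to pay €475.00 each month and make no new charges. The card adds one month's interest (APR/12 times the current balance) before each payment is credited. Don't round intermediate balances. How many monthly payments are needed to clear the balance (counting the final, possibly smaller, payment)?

14 months

Monthly rate r = 12.5%/12 = 1.04167% = 0.0104167.
Recurrence: B ← B·(1+r) − €475.00.
Month 1: interest €63.28; balance after payment €5,663.28.
Month 2: interest €58.99; balance after payment €5,247.27.
Closed form: n = −ln(1 − rB₀/P)/ln(1+r) = −ln(0.86678)/ln(1.01042) ≈ 13.797, so the balance reaches zero during payment 14.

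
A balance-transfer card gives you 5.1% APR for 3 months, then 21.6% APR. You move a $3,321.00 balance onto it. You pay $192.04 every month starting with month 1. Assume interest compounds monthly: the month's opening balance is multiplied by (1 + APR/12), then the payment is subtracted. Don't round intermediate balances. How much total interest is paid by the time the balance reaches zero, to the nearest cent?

Promo months 1–3 at r₀ = 5.1%/12 = 0.00425; months 4+ at r₁ = 21.6%/12 = 0.018.
After month 3: iterate B ← B·(1+r₀) − $192.04 for 3 months → $2,784.95.
Then at r₁ with $192.04/mo: n₂ = −ln(1 − r₁·B/P)/ln(1+r₁) ≈ 16.96 → 17 more payments.
Total paid = 19·$192.04 + $183.78 = $3,832.54; interest = $3,832.54 − $3,321.00 = $511.54.

$511.54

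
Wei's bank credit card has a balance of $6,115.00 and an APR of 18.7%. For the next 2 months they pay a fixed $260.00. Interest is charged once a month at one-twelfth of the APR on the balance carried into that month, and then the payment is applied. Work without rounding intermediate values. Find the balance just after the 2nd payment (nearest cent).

$5,783.02

Monthly rate r = 18.7%/12 = 1.55833% = 0.0155833.
Each month: B ← B·(1+r) − $260.00.
Month 1: interest $95.29; balance after payment $5,950.29.
Month 2: interest $92.73; balance after payment $5,783.02.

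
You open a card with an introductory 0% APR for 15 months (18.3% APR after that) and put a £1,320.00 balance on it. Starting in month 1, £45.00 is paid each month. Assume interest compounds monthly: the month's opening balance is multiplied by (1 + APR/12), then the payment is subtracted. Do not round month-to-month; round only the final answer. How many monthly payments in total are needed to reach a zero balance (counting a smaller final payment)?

32 months

Promo months 1–15 at r₀ = 0%/12 = 0; months 16+ at r₁ = 18.3%/12 = 0.01525.
After month 15 (no interest yet): B = £1,320.00 − 15·£45.00 = £645.00.
Then at r₁ with £45.00/mo: n₂ = −ln(1 − r₁·B/P)/ln(1+r₁) ≈ 16.30 → 17 more payments.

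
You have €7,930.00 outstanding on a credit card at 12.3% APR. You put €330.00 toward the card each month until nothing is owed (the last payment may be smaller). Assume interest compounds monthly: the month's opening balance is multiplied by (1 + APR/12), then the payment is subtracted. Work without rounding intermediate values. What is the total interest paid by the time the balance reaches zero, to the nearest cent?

Monthly rate r = 12.3%/12 = 1.025% = 0.01025.
Payoff takes n = ⌈−ln(1 − rB₀/P)/ln(1+r)⌉ = ⌈27.729⌉ = 28 payments; the last is €240.88.
Total paid = 27·€330.00 + €240.88 = €9,150.88.
Total interest = total paid − principal = €9,150.88 − €7,930.00 = €1,220.88.

€1,220.88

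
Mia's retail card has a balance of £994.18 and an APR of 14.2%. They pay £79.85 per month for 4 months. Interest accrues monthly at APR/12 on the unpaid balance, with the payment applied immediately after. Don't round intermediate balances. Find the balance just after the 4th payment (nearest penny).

£716.97

Monthly rate r = 14.2%/12 = 1.18333% = 0.0118333.
Each month: B ← B·(1+r) − £79.85.
Month 1: interest £11.76; balance after payment £926.09.
Month 2: interest £10.96; balance after payment £857.20.
Month 3: interest £10.14; balance after payment £787.50.
Month 4: interest £9.32; balance after payment £716.97.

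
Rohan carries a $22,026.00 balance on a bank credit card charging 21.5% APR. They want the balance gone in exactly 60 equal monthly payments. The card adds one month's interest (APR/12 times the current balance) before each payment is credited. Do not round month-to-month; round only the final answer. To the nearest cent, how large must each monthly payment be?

Monthly rate r = 21.5%/12 = 1.79167% = 0.0179167.
Level-payment amortization: P = B₀·r / (1 − (1+r)^(−n)) = 22026.00·0.0179167 / (1 − 1.01792^(−60)).
Denominator 1 − (1+r)^(−60) = 0.65543871.
P = 394.632 / 0.65543871 ≈ 602.09.

$602.09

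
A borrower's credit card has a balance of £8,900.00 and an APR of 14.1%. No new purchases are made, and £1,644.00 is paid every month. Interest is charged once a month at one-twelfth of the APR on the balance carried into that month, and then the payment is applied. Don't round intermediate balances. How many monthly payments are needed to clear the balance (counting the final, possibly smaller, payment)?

Monthly rate r = 14.1%/12 = 1.175% = 0.01175.
Recurrence: B ← B·(1+r) − £1,644.00.
Month 1: interest £104.58; balance after payment £7,360.58.
Month 2: interest £86.49; balance after payment £5,803.06.
Month 3: interest £68.19; balance after payment £4,227.25.
Month 4: interest £49.67; balance after payment £2,632.92.
Month 5: interest £30.94; balance after payment £1,019.85.
Month 6: interest £11.98; balance after payment £0.00.

6 payments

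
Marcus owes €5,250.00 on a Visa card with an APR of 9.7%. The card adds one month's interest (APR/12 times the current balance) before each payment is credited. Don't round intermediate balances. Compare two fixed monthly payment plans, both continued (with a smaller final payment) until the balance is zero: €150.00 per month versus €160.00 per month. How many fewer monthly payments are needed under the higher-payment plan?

Monthly rate r = 9.7%/12 = 0.808333% = 0.00808333.
At €150.00/mo: n = ⌈−ln(1 − rB₀/P)/ln(1+r)⌉ = 42 payments (last €46.31); total interest = total paid − €5,250.00 = €946.31.
At €160.00/mo: 39 payments (last €45.28); total interest €875.28.
Payments saved = 42 − 39 = 3.

3 fewer payments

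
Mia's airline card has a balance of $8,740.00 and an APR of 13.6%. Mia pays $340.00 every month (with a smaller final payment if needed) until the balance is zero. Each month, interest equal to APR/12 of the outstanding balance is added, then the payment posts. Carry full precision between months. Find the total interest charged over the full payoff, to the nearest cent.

$1,650.01

Monthly rate r = 13.6%/12 = 1.13333% = 0.0113333.
Payoff takes n = ⌈−ln(1 − rB₀/P)/ln(1+r)⌉ = ⌈30.557⌉ = 31 payments; the last is $190.01.
Total paid = 30·$340.00 + $190.01 = $10,390.01.
Total interest = total paid − principal = $10,390.01 − $8,740.00 = $1,650.01.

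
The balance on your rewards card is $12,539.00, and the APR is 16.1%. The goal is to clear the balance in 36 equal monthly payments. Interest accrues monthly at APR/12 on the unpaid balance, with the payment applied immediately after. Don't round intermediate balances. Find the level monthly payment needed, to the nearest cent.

$441.45

Monthly rate r = 16.1%/12 = 1.34167% = 0.0134167.
Level-payment amortization: P = B₀·r / (1 − (1+r)^(−n)) = 12539.00·0.0134167 / (1 − 1.01342^(−36)).
Denominator 1 − (1+r)^(−36) = 0.381085763.
P = 168.232 / 0.381085763 ≈ 441.45.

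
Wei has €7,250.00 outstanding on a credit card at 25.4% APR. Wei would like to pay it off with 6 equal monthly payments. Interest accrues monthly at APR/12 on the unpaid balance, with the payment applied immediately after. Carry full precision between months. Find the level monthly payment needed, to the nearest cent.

€1,299.41

Monthly rate r = 25.4%/12 = 2.11667% = 0.0211667.
Level-payment amortization: P = B₀·r / (1 − (1+r)^(−n)) = 7250.00·0.0211667 / (1 − 1.02117^(−6)).
Denominator 1 − (1+r)^(−6) = 0.118098218.
P = 153.458 / 0.118098218 ≈ 1299.41.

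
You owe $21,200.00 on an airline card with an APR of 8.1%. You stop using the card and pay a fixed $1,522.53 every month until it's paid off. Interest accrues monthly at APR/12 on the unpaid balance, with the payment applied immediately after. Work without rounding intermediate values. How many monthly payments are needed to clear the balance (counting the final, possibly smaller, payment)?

15 months

Monthly rate r = 8.1%/12 = 0.675% = 0.00675.
Recurrence: B ← B·(1+r) − $1,522.53.
Month 1: interest $143.10; balance after payment $19,820.57.
Month 2: interest $133.79; balance after payment $18,431.83.
Closed form: n = −ln(1 − rB₀/P)/ln(1+r) = −ln(0.90601)/ln(1.00675) ≈ 14.672, so the balance reaches zero during payment 15.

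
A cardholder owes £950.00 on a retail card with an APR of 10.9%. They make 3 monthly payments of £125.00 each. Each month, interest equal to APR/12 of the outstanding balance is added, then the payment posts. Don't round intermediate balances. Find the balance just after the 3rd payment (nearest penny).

£597.71

Monthly rate r = 10.9%/12 = 0.908333% = 0.00908333.
Each month: B ← B·(1+r) − £125.00.
Month 1: interest £8.63; balance after payment £833.63.
Month 2: interest £7.57; balance after payment £716.20.
Month 3: interest £6.51; balance after payment £597.71.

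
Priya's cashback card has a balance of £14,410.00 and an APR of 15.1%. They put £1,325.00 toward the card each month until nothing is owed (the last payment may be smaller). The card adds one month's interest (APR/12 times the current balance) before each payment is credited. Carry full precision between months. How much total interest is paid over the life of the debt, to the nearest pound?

Monthly rate r = 15.1%/12 = 1.25833% = 0.0125833.
Payoff takes n = ⌈−ln(1 − rB₀/P)/ln(1+r)⌉ = ⌈11.769⌉ = 12 payments; the last is £1,020.10.
Total paid = 11·£1,325.00 + £1,020.10 = £15,595.10.
Total interest = total paid − principal = £15,595.10 − £14,410.00 = £1,185.10.

£1,185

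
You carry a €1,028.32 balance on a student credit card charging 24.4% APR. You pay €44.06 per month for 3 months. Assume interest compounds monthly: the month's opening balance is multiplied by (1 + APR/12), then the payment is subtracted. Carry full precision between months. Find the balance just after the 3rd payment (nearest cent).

Monthly rate r = 24.4%/12 = 2.03333% = 0.0203333.
Each month: B ← B·(1+r) − €44.06.
Month 1: interest €20.91; balance after payment €1,005.17.
Month 2: interest €20.44; balance after payment €981.55.
Month 3: interest €19.96; balance after payment €957.45.

€957.45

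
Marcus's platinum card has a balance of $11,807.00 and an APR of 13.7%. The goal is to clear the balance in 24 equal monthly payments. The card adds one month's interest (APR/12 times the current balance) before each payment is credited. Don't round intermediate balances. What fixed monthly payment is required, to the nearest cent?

Monthly rate r = 13.7%/12 = 1.14167% = 0.0114167.
Level-payment amortization: P = B₀·r / (1 − (1+r)^(−n)) = 11807.00·0.0114167 / (1 − 1.01142^(−24)).
Denominator 1 − (1+r)^(−24) = 0.23848676.
P = 134.797 / 0.23848676 ≈ 565.22.

$565.22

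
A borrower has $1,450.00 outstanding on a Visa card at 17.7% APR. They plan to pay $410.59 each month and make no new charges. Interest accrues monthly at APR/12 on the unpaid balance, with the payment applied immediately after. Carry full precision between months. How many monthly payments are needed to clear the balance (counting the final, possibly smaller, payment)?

Monthly rate r = 17.7%/12 = 1.475% = 0.01475.
Recurrence: B ← B·(1+r) − $410.59.
Month 1: interest $21.39; balance after payment $1,060.80.
Month 2: interest $15.65; balance after payment $665.85.
Month 3: interest $9.82; balance after payment $265.09.
Month 4: interest $3.91; balance after payment $0.00.

4 payments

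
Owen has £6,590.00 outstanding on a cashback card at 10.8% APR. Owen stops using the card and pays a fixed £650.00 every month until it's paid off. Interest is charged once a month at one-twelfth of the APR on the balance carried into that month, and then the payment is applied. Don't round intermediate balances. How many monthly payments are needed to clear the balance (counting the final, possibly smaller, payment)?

11 payments

Monthly rate r = 10.8%/12 = 0.9% = 0.009.
Recurrence: B ← B·(1+r) − £650.00.
Month 1: interest £59.31; balance after payment £5,999.31.
Month 2: interest £53.99; balance after payment £5,403.30.
Closed form: n = −ln(1 − rB₀/P)/ln(1+r) = −ln(0.90875)/ln(1.009) ≈ 10.679, so the balance reaches zero during payment 11.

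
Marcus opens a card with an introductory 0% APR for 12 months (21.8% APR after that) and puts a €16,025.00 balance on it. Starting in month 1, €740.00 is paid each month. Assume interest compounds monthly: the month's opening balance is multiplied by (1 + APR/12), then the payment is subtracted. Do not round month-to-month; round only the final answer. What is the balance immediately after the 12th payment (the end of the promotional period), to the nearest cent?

€7,145.00

Promo months 1–12 at r₀ = 0%/12 = 0; months 13+ at r₁ = 21.8%/12 = 0.0181667.
After month 12 (no interest yet): B = €16,025.00 − 12·€740.00 = €7,145.00.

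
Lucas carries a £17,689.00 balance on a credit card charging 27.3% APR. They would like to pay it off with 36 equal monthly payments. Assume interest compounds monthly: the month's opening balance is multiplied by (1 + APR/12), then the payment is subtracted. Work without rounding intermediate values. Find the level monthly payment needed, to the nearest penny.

Monthly rate r = 27.3%/12 = 2.275% = 0.02275.
Level-payment amortization: P = B₀·r / (1 − (1+r)^(−n)) = 17689.00·0.02275 / (1 − 1.02275^(−36)).
Denominator 1 − (1+r)^(−36) = 0.555063099.
P = 402.425 / 0.555063099 ≈ 725.01.

£725.01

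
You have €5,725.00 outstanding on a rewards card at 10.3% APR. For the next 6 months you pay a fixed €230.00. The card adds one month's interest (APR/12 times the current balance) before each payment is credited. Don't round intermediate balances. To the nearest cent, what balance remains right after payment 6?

Monthly rate r = 10.3%/12 = 0.858333% = 0.00858333.
Each month: B ← B·(1+r) − €230.00.
Month 1: interest €49.14; balance after payment €5,544.14.
Month 2: interest €47.59; balance after payment €5,361.73.
Month 3: interest €46.02; balance after payment €5,177.75.
Month 4: interest €44.44; balance after payment €4,992.19.
Month 5: interest €42.85; balance after payment €4,805.04.
Month 6: interest €41.24; balance after payment €4,616.28.

€4,616.28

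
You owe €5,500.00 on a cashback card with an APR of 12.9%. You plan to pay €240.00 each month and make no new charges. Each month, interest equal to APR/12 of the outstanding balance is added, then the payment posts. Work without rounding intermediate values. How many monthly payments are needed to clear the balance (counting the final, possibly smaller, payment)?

27 payments

Monthly rate r = 12.9%/12 = 1.075% = 0.01075.
Recurrence: B ← B·(1+r) − €240.00.
Month 1: interest €59.13; balance after payment €5,319.12.
Month 2: interest €57.18; balance after payment €5,136.31.
Closed form: n = −ln(1 − rB₀/P)/ln(1+r) = −ln(0.75365)/ln(1.01075) ≈ 26.451, so the balance reaches zero during payment 27.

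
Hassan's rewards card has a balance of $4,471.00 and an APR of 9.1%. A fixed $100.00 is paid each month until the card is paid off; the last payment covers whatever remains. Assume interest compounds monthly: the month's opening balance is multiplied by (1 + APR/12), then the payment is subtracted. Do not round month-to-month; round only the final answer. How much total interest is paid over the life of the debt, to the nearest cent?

$1,010.11

Monthly rate r = 9.1%/12 = 0.758333% = 0.00758333.
Payoff takes n = ⌈−ln(1 − rB₀/P)/ln(1+r)⌉ = ⌈54.811⌉ = 55 payments; the last is $81.11.
Total paid = 54·$100.00 + $81.11 = $5,481.11.
Total interest = total paid − principal = $5,481.11 − $4,471.00 = $1,010.11.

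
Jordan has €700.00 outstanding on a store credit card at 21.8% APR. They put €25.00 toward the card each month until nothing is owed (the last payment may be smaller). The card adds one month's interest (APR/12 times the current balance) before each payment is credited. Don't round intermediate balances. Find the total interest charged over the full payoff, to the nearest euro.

Monthly rate r = 21.8%/12 = 1.81667% = 0.0181667.
Payoff takes n = ⌈−ln(1 − rB₀/P)/ln(1+r)⌉ = ⌈39.472⌉ = 40 payments; the last is €11.85.
Total paid = 39·€25.00 + €11.85 = €986.85.
Total interest = total paid − principal = €986.85 − €700.00 = €286.85.

€287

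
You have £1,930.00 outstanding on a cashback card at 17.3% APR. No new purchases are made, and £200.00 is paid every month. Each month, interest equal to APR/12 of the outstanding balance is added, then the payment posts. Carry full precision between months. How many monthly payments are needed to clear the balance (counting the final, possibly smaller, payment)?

11 payments

Monthly rate r = 17.3%/12 = 1.44167% = 0.0144167.
Recurrence: B ← B·(1+r) − £200.00.
Month 1: interest £27.82; balance after payment £1,757.82.
Month 2: interest £25.34; balance after payment £1,583.17.
Closed form: n = −ln(1 − rB₀/P)/ln(1+r) = −ln(0.86088)/ln(1.01442) ≈ 10.466, so the balance reaches zero during payment 11.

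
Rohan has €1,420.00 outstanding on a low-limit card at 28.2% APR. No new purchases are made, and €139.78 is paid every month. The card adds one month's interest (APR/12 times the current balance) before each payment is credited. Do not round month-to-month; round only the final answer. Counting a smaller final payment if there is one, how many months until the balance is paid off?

Monthly rate r = 28.2%/12 = 2.35% = 0.0235.
Recurrence: B ← B·(1+r) − €139.78.
Month 1: interest €33.37; balance after payment €1,313.59.
Month 2: interest €30.87; balance after payment €1,204.68.
Closed form: n = −ln(1 − rB₀/P)/ln(1+r) = −ln(0.76127)/ln(1.0235) ≈ 11.743, so the balance reaches zero during payment 12.

12 payments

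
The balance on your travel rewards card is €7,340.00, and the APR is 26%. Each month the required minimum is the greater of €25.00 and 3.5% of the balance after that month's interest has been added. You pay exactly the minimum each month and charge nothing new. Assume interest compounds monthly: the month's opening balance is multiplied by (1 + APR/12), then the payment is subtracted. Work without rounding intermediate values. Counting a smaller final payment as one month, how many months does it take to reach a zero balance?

210 months

Monthly rate r = 26%/12 = 2.16667% = 0.0216667.
While 3.5% of the post-interest balance exceeds €25.00, each month B ← (B·(1+r))·(1 − 0.035), i.e. B shrinks by the factor (1+r)·0.965 = 0.98591.
This holds for months 1–166. Entering month 167 the balance is €695.92; 3.5% of the post-interest balance is now below €25.00, so the flat €25.00 minimum applies from here.
From month 167 a fixed €25.00 at rate r clears €695.92 in 44 more payments. Total: 166 + 44 = 210 months.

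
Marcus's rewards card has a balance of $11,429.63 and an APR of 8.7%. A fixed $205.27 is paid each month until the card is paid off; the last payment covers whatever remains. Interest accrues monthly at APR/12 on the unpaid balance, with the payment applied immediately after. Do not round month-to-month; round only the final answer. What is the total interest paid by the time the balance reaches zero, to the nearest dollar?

Monthly rate r = 8.7%/12 = 0.725% = 0.00725.
Payoff takes n = ⌈−ln(1 − rB₀/P)/ln(1+r)⌉ = ⌈71.567⌉ = 72 payments; the last is $116.59.
Total paid = 71·$205.27 + $116.59 = $14,690.76.
Total interest = total paid − principal = $14,690.76 − $11,429.63 = $3,261.13.

$3,261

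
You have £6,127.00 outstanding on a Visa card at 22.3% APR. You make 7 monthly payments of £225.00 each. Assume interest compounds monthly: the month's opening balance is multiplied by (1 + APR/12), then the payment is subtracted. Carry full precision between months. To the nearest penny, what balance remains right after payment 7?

£5,304.28

Monthly rate r = 22.3%/12 = 1.85833% = 0.0185833.
Each month: B ← B·(1+r) − £225.00.
Month 1: interest £113.86; balance after payment £6,015.86.
Month 2: interest £111.79; balance after payment £5,902.65.
Month 3: interest £109.69; balance after payment £5,787.35.
Month 4: interest £107.55; balance after payment £5,669.89.
Month 5: interest £105.37; balance after payment £5,550.26.
Month 6: interest £103.14; balance after payment £5,428.40.
Month 7: interest £100.88; balance after payment £5,304.28.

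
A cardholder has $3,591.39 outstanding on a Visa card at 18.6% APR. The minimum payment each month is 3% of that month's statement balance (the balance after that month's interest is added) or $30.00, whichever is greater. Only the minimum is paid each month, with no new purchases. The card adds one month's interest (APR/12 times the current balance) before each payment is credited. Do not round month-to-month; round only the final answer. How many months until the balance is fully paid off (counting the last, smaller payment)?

Monthly rate r = 18.6%/12 = 1.55% = 0.0155.
While 3% of the post-interest balance exceeds $30.00, each month B ← (B·(1+r))·(1 − 0.03), i.e. B shrinks by the factor (1+r)·0.97 = 0.98503.
This holds for months 1–86. Entering month 87 the balance is $981.99; 3% of the post-interest balance is now below $30.00, so the flat $30.00 minimum applies from here.
From month 87 a fixed $30.00 at rate r clears $981.99 in 47 more payments. Total: 86 + 47 = 133 months.

133 months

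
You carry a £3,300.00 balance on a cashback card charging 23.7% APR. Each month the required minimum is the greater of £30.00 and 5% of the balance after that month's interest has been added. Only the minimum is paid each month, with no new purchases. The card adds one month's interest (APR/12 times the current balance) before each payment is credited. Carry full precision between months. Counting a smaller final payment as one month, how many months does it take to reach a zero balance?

80 months

Monthly rate r = 23.7%/12 = 1.975% = 0.01975.
While 5% of the post-interest balance exceeds £30.00, each month B ← (B·(1+r))·(1 − 0.05), i.e. B shrinks by the factor (1+r)·0.95 = 0.96876.
This holds for months 1–55. Entering month 56 the balance is £576.06; 5% of the post-interest balance is now below £30.00, so the flat £30.00 minimum applies from here.
From month 56 a fixed £30.00 at rate r clears £576.06 in 25 more payments. Total: 55 + 25 = 80 months.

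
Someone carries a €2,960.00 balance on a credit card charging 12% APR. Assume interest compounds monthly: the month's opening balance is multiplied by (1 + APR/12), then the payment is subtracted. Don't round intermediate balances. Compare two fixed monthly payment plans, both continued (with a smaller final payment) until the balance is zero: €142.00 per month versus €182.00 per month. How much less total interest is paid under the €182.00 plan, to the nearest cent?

Monthly rate r = 12%/12 = 1% = 0.01.
At €142.00/mo: n = ⌈−ln(1 − rB₀/P)/ln(1+r)⌉ = 24 payments (last €70.18); total interest = total paid − €2,960.00 = €376.18.
At €182.00/mo: 18 payments (last €152.71); total interest €286.71.
Interest saved = €376.18 − €286.71 = €89.47.

€89.47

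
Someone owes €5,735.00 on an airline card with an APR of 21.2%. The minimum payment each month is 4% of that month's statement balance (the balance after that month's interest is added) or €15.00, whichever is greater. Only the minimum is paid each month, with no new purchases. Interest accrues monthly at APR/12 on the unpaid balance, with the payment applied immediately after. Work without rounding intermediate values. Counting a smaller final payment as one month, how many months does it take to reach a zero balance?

Monthly rate r = 21.2%/12 = 1.76667% = 0.0176667.
While 4% of the post-interest balance exceeds €15.00, each month B ← (B·(1+r))·(1 − 0.04), i.e. B shrinks by the factor (1+r)·0.96 = 0.97696.
This holds for months 1–118. Entering month 119 the balance is €366.43; 4% of the post-interest balance is now below €15.00, so the flat €15.00 minimum applies from here.
From month 119 a fixed €15.00 at rate r clears €366.43 in 33 more payments. Total: 118 + 33 = 151 months.

151 months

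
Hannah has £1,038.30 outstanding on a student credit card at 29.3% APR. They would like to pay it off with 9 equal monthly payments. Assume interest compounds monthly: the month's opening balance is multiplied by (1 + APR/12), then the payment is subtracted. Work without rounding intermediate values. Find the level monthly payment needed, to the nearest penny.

Monthly rate r = 29.3%/12 = 2.44167% = 0.0244167.
Level-payment amortization: P = B₀·r / (1 − (1+r)^(−n)) = 1038.30·0.0244167 / (1 − 1.02442^(−9)).
Denominator 1 − (1+r)^(−9) = 0.195158652.
P = 25.3518 / 0.195158652 ≈ 129.90.

£129.90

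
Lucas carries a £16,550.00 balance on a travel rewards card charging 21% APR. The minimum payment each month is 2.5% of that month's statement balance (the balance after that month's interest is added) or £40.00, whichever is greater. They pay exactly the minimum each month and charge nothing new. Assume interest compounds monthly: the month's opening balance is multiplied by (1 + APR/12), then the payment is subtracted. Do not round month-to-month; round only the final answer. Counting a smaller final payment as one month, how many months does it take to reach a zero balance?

Monthly rate r = 21%/12 = 1.75% = 0.0175.
While 2.5% of the post-interest balance exceeds £40.00, each month B ← (B·(1+r))·(1 − 0.025), i.e. B shrinks by the factor (1+r)·0.975 = 0.99206.
This holds for months 1–296. Entering month 297 the balance is £1,564.41; 2.5% of the post-interest balance is now below £40.00, so the flat £40.00 minimum applies from here.
From month 297 a fixed £40.00 at rate r clears £1,564.41 in 67 more payments. Total: 296 + 67 = 363 months.

363 months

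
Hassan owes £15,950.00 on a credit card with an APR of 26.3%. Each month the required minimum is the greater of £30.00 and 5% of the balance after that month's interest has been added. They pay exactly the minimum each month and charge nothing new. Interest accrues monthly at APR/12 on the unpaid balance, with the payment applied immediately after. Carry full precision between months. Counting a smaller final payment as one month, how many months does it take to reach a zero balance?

Monthly rate r = 26.3%/12 = 2.19167% = 0.0219167.
While 5% of the post-interest balance exceeds £30.00, each month B ← (B·(1+r))·(1 − 0.05), i.e. B shrinks by the factor (1+r)·0.95 = 0.97082.
This holds for months 1–112. Entering month 113 the balance is £578.55; 5% of the post-interest balance is now below £30.00, so the flat £30.00 minimum applies from here.
From month 113 a fixed £30.00 at rate r clears £578.55 in 26 more payments. Total: 112 + 26 = 138 months.

138 months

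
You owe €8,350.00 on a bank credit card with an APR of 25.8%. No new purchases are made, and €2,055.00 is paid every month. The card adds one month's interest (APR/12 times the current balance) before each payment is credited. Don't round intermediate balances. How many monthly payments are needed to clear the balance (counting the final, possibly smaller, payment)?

5 months

Monthly rate r = 25.8%/12 = 2.15% = 0.0215.
Recurrence: B ← B·(1+r) − €2,055.00.
Month 1: interest €179.53; balance after payment €6,474.52.
Month 2: interest €139.20; balance after payment €4,558.73.
Month 3: interest €98.01; balance after payment €2,601.74.
Month 4: interest €55.94; balance after payment €602.68.
Month 5: interest €12.96; balance after payment €0.00.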